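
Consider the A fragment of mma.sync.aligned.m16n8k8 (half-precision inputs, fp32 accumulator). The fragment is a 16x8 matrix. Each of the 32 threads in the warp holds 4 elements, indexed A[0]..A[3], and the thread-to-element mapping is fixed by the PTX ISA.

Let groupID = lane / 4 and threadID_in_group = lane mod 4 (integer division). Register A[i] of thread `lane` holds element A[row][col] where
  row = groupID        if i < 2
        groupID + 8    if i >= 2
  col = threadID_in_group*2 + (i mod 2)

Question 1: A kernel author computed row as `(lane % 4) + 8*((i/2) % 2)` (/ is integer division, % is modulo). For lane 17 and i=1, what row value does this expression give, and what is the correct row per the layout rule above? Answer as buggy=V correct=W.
buggy=1 correct=4

`(lane % 4) + 8*((i/2) % 2)`[17,1]->1
lane 17: g=4 (17/4), t=1 (17%4)
i=1: r=4+0=4, c=1*2+1=3
row: 1 vs 4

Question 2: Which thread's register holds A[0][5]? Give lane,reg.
r: 0->gid=0,r8=0  c: 5->tid=2,i&1=1
L=0*4+2=2  i=0*2+1=1

2,1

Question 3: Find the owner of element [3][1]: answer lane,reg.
r=3⇒gr=3,Rb=0  c=1⇒th=0,odd=1
L=3*4+0=12  i=0*2+1=1

12,1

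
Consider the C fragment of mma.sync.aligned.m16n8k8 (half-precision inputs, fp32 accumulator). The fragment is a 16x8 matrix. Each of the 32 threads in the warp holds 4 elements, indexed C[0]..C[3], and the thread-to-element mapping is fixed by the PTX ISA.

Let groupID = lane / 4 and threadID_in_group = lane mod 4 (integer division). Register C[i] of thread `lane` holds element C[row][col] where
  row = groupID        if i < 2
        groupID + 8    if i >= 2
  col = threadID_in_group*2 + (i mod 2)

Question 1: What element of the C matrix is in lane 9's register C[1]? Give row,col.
lane 9⇒9/4=2, 9 mod 4=1
i=1  r:2+0⇒2  c:2·1+1⇒3

2,3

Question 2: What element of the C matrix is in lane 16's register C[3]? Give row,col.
12,1

L=16->gid=16>>2=4, tid=16&3=0
[3]->row 4+8=12  col 0·2+1=1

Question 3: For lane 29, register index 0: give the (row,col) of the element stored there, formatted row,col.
lane 29->29/4=7, 29 mod 4=1
i=0  r:7+0->7  c:2·1+0->2

7,2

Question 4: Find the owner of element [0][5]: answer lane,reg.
2,1

r:0=>grp=0,rB=0  c:5=>tig=2,lo=1
L=0*4+2=2  i=0*2+1=1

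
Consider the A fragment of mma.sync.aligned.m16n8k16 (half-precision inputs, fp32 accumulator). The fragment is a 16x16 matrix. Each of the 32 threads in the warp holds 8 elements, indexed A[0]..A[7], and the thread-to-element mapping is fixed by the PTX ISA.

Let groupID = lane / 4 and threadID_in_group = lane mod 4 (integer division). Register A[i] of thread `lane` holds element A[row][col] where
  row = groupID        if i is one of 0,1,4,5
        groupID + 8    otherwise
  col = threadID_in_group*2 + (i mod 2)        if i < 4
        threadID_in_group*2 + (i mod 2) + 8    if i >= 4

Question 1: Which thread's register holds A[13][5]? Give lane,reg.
22,3

r=13->g=5,rb=1  c=5->cb=0,t=2,b0=1
L=5*4+2=22  i=0*4+1*2+1=3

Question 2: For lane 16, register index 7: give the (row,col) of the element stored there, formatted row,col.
lane 16→16/4=4, 16 mod 4=0
i=7  r:4+8→12  c:2·0+1+8→9

12,9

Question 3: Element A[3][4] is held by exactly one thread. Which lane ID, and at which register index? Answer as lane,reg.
r=3→G=3,rhi=0  c=4→chi=0,T=2,p=0
L=3*4+2=14  i=0*4+0*2+0=0

14,0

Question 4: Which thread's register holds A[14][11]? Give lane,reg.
25,7

r:14=>grp=6,rB=1  c:11=>cB=1,tig=1,lo=1
L=6*4+1=25  i=1*4+1*2+1=7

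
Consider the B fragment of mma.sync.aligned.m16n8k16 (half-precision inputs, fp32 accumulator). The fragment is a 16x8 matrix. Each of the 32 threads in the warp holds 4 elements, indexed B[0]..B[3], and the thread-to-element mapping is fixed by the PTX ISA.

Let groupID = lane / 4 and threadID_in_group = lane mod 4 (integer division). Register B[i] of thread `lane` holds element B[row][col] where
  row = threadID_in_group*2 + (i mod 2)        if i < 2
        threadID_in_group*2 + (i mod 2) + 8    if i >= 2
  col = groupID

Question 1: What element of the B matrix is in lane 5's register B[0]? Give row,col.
2,1

L=5⇒gr=5>>2=1, th=5&3=1
[0]⇒row 1·2+0+0=2  col gr=1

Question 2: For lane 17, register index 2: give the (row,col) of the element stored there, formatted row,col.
lane 17->17/4=4, 17 mod 4=1
i=2  r:2·1+0+8->10  c:4

10,4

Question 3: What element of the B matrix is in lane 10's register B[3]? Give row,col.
13,2

L=10->gid=10>>2=2, tid=10&3=2
[3]->row 2·2+1+8=13  col gid=2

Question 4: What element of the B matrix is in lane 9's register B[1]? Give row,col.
3,2

lane 9⇒9/4=2, 9 mod 4=1
i=1  r:2·1+1+0⇒3  c:2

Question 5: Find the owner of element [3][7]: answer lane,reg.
c: 7->gid=7  r: 3->r8=0,tid=1,i&1=1
L=7*4+1=29  i=0*2+1=1

29,1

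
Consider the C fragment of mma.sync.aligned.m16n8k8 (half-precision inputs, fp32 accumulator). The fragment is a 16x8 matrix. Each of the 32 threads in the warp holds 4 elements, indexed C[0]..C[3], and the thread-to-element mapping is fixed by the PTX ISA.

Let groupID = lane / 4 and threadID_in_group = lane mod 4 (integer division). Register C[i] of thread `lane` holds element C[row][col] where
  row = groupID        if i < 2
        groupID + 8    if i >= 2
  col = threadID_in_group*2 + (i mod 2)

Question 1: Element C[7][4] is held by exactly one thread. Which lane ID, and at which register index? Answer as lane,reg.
r=7⇒gr=7,Rb=0  c=4⇒th=2,odd=0
L=7*4+2=30  i=0*2+0=0

30,0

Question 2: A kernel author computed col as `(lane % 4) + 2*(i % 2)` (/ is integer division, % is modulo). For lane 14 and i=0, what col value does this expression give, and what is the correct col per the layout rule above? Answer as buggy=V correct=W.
buggy=2 correct=4

`(lane % 4) + 2*(i % 2)`[14,0]->2
14: g=3,t=2
[0] (3+0,2*2+0) = (3,4)
col: 2 vs 4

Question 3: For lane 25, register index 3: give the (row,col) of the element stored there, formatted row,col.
lane 25: G=6 (25/4), T=1 (25%4)
i=3: r=6+8=14, c=1*2+1=3

14,3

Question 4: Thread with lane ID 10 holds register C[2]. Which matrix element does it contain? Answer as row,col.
10,4

10: G=2,T=2
[2] (2+8,2*2+0) = (10,4)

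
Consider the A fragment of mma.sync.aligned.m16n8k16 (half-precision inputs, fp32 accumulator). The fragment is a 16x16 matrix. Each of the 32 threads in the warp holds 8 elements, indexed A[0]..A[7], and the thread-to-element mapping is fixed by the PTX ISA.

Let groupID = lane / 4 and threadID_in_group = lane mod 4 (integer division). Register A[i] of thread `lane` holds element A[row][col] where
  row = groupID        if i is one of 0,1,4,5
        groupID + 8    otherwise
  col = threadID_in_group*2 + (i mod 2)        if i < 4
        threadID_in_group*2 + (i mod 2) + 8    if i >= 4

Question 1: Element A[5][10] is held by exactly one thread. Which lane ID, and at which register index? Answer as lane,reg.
21,4

r=5->g=5,rb=0  c=10->cb=1,t=1,b0=0
L=5*4+1=21  i=1*4+0*2+0=4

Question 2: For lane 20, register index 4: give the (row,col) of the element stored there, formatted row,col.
5,8

20: gr=5,th=0
[4] (5+0,0*2+0+8) = (5,8)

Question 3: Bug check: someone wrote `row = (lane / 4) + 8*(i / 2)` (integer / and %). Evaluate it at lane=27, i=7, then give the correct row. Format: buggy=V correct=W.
buggy=30 correct=14

`(lane / 4) + 8*(i / 2)`[27,7]=>30
27: grp=6,tig=3
[7] (6+8,3*2+1+8) = (14,15)
row: 30 vs 14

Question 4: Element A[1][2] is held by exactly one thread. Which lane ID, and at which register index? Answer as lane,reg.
r:1=>grp=1,rB=0  c:2=>cB=0,tig=1,lo=0
L=1*4+1=5  i=0*4+0*2+0=0

5,0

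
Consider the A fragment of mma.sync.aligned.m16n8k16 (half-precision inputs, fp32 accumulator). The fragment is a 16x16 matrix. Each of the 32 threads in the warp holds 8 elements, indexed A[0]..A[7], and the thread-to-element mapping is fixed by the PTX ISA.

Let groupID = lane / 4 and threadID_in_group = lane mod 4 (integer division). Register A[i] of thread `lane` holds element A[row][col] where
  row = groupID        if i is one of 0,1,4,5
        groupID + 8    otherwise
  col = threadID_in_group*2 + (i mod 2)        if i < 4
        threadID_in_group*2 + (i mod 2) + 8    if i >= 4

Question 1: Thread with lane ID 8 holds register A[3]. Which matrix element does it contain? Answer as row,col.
10,1

lane 8: grp=2 (8/4), tig=0 (8%4)
i=3: r=2+8=10, c=0*2+1+0=1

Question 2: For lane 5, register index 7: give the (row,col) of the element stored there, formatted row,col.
lane 5: g=1 (5/4), t=1 (5%4)
i=7: r=1+8=9, c=1*2+1+8=11

9,11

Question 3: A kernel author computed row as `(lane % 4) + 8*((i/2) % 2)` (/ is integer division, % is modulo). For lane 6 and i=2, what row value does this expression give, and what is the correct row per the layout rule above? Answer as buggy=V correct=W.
buggy=10 correct=9

`(lane % 4) + 8*((i/2) % 2)`[6,2]→10
L=6→G=6>>2=1, T=6&3=2
[2]→row 1+8=9  col 2·2+0+0=4
row: 10 vs 9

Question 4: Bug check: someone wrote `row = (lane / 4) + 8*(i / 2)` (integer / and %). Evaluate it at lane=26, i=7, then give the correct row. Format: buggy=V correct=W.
buggy=30 correct=14

`(lane / 4) + 8*(i / 2)`[26,7]=>30
lane 26=>26/4=6, 26 mod 4=2
i=7  r:6+8=>14  c:2·2+1+8=>13
row: 30 vs 14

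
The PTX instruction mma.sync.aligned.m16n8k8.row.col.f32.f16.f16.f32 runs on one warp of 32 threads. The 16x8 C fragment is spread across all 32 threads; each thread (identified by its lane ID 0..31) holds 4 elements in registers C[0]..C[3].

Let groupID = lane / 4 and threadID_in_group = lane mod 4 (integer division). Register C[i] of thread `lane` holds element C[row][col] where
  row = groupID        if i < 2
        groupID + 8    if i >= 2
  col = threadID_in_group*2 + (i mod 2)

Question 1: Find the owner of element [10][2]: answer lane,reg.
r:10=>grp=2,rB=1  c:2=>tig=1,lo=0
L=2*4+1=9  i=1*2+0=2

9,2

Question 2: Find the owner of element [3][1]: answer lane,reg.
r=3⇒gr=3,Rb=0  c=1⇒th=0,odd=1
L=3*4+0=12  i=0*2+1=1

12,1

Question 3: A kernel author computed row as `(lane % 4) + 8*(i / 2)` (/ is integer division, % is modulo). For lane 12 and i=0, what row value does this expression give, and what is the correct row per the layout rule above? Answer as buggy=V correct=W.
buggy=0 correct=3

`(lane % 4) + 8*(i / 2)`[12,0]->0
L=12->gid=12>>2=3, tid=12&3=0
[0]->row 3+0=3  col 0·2+0=0
row: 0 vs 3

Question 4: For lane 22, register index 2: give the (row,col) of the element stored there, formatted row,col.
lane 22=>22/4=5, 22 mod 4=2
i=2  r:5+8=>13  c:2·2+0=>4

13,4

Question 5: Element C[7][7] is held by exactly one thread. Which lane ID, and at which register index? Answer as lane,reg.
31,1

r=7→G=7,rhi=0  c=7→T=3,p=1
L=7*4+3=31  i=0*2+1=1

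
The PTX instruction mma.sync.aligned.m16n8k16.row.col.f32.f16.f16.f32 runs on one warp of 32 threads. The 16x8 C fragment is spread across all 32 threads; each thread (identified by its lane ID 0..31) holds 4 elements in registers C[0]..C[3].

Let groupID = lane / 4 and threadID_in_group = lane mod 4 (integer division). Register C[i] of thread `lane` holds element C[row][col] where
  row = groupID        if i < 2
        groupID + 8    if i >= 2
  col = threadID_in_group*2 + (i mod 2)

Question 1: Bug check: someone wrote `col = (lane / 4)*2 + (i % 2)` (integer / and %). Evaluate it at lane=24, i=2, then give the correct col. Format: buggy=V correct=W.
`(lane / 4)*2 + (i % 2)`[24,2]->12
lane 24->24/4=6, 24 mod 4=0
i=2  r:6+8->14  c:2·0+0->0
col: 12 vs 0

buggy=12 correct=0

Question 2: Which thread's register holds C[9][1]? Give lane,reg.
r=9→G=1,rhi=1  c=1→T=0,p=1
L=1*4+0=4  i=1*2+1=3

4,3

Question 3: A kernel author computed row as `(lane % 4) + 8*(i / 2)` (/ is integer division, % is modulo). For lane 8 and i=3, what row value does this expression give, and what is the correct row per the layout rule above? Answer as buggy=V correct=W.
buggy=8 correct=10

`(lane % 4) + 8*(i / 2)`[8,3]→8
lane 8: G=2 (8/4), T=0 (8%4)
i=3: r=2+8=10, c=0*2+1=1
row: 8 vs 10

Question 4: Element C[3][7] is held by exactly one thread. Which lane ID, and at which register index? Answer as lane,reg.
15,1

r=3⇒gr=3,Rb=0  c=7⇒th=3,odd=1
L=3*4+3=15  i=0*2+1=1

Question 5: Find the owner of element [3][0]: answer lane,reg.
r=3⇒gr=3,Rb=0  c=0⇒th=0,odd=0
L=3*4+0=12  i=0*2+0=0

12,0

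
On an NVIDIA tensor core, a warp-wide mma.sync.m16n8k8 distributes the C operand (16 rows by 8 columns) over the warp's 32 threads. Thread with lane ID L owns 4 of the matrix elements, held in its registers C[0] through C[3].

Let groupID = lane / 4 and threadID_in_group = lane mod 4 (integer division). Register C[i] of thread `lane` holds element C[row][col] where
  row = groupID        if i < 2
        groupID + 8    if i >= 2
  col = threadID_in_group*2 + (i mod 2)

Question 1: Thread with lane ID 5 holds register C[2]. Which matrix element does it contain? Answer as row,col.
9,2

5: gr=1,th=1
[2] (1+8,1*2+0) = (9,2)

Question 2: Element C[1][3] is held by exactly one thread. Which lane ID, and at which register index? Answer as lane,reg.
5,1

r=1→G=1,rhi=0  c=3→T=1,p=1
L=1*4+1=5  i=0*2+1=1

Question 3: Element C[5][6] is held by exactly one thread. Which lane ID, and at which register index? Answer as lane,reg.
23,0

r:5=>grp=5,rB=0  c:6=>tig=3,lo=0
L=5*4+3=23  i=0*2+0=0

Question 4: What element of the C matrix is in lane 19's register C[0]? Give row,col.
lane 19: G=4 (19/4), T=3 (19%4)
i=0: r=4+0=4, c=3*2+0=6

4,6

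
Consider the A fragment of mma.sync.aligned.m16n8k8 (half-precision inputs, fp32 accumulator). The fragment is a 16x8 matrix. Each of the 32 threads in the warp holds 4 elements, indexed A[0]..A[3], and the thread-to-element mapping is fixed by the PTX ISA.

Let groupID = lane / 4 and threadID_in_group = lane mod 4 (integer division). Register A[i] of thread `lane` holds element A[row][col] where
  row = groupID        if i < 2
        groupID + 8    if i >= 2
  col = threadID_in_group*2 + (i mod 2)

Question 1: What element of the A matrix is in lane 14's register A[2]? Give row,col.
L=14->g=14>>2=3, t=14&3=2
[2]->row 3+8=11  col 2·2+0=4

11,4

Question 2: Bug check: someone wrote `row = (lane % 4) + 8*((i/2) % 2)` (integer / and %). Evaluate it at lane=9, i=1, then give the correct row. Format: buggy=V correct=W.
`(lane % 4) + 8*((i/2) % 2)`[9,1]→1
9: G=2,T=1
[1] (2+0,1*2+1) = (2,3)
row: 1 vs 2

buggy=1 correct=2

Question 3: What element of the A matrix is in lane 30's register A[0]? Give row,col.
L=30->g=30>>2=7, t=30&3=2
[0]->row 7+0=7  col 2·2+0=4

7,4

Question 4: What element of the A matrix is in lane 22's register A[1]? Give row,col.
lane 22: g=5 (22/4), t=2 (22%4)
i=1: r=5+0=5, c=2*2+1=5

5,5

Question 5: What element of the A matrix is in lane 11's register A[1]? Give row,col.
2,7

11: gr=2,th=3
[1] (2+0,3*2+1) = (2,7)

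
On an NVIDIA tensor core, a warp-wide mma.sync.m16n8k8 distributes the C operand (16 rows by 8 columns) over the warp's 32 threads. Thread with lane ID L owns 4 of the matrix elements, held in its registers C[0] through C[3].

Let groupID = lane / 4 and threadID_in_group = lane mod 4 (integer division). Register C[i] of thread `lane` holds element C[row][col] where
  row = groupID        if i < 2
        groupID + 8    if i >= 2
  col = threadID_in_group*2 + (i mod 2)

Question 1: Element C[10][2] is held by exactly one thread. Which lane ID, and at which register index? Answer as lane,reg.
r=10→G=2,rhi=1  c=2→T=1,p=0
L=2*4+1=9  i=1*2+0=2

9,2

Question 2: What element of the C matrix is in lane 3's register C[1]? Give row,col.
0,7

L=3->gid=3>>2=0, tid=3&3=3
[1]->row 0+0=0  col 3·2+1=7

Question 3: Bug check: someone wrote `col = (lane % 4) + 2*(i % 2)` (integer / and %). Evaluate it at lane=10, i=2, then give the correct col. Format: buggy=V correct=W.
buggy=2 correct=4

`(lane % 4) + 2*(i % 2)`[10,2]->2
L=10->g=10>>2=2, t=10&3=2
[2]->row 2+8=10  col 2·2+0=4
col: 2 vs 4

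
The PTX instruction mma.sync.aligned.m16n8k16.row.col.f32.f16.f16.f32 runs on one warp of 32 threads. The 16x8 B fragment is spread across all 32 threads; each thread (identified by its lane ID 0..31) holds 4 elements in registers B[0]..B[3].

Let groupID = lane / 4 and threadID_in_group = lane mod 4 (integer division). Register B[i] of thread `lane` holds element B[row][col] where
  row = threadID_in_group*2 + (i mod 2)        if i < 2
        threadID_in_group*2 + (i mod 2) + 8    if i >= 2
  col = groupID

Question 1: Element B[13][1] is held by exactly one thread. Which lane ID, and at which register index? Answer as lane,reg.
c: 1->gid=1  r: 13->r8=1,tid=2,i&1=1
L=1*4+2=6  i=1*2+1=3

6,3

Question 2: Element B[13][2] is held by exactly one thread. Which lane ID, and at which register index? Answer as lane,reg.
10,3

c: 2->gid=2  r: 13->r8=1,tid=2,i&1=1
L=2*4+2=10  i=1*2+1=3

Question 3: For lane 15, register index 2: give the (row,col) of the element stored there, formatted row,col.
14,3

L=15→G=15>>2=3, T=15&3=3
[2]→row 3·2+0+8=14  col G=3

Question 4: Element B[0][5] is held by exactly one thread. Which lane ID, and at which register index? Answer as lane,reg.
c: 5->gid=5  r: 0->r8=0,tid=0,i&1=0
L=5*4+0=20  i=0*2+0=0

20,0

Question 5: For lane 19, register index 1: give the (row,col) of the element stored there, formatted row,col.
lane 19: gid=4 (19/4), tid=3 (19%4)
i=1: r=3*2+1+0=7, c=gid=4

7,4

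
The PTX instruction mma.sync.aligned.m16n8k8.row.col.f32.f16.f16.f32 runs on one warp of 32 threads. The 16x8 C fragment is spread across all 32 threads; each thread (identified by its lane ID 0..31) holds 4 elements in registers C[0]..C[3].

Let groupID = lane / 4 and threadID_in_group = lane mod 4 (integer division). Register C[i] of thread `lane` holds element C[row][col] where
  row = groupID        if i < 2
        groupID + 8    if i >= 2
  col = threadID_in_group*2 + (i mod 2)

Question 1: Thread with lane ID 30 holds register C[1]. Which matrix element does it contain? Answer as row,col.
7,5

L=30⇒gr=30>>2=7, th=30&3=2
[1]⇒row 7+0=7  col 2·2+1=5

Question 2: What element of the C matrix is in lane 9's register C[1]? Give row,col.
2,3

lane 9: g=2 (9/4), t=1 (9%4)
i=1: r=2+0=2, c=1*2+1=3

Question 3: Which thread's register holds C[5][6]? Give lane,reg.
23,0

r:5=>grp=5,rB=0  c:6=>tig=3,lo=0
L=5*4+3=23  i=0*2+0=0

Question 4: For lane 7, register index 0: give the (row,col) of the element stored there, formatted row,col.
1,6

7: G=1,T=3
[0] (1+0,3*2+0) = (1,6)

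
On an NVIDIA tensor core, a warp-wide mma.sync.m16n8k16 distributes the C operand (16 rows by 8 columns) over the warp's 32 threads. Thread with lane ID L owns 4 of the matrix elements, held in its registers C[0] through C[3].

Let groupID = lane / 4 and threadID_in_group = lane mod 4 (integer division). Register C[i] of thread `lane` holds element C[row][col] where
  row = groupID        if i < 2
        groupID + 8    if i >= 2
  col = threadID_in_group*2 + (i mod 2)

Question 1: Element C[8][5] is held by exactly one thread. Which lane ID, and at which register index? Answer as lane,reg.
2,3

r: 8->gid=0,r8=1  c: 5->tid=2,i&1=1
L=0*4+2=2  i=1*2+1=3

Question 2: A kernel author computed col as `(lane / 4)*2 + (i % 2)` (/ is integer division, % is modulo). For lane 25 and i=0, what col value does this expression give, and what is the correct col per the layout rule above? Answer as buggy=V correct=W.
buggy=12 correct=2

`(lane / 4)*2 + (i % 2)`[25,0]=>12
L=25=>grp=25>>2=6, tig=25&3=1
[0]=>row 6+0=6  col 1·2+0=2
col: 12 vs 2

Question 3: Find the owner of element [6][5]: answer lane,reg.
r: 6->gid=6,r8=0  c: 5->tid=2,i&1=1
L=6*4+2=26  i=0*2+1=1

26,1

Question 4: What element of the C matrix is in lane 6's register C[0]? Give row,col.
L=6=>grp=6>>2=1, tig=6&3=2
[0]=>row 1+0=1  col 2·2+0=4

1,4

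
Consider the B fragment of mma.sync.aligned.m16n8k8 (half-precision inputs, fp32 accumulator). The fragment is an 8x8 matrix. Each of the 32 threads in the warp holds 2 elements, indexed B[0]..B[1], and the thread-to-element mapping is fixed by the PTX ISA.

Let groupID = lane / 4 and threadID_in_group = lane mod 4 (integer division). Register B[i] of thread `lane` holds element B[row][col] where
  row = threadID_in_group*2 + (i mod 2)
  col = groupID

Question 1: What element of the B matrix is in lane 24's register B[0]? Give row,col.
24: gr=6,th=0
[0] (0*2+0,6) = (0,6)

0,6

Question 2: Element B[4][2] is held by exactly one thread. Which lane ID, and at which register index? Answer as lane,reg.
10,0

c=2→G=2  r=4→T=2,p=0
L=2*4+2=10  i=0=0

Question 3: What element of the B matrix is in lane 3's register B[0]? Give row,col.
6,0

L=3->g=3>>2=0, t=3&3=3
[0]->row 3·2+0=6  col g=0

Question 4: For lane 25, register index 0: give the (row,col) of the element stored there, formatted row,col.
lane 25->25/4=6, 25 mod 4=1
i=0  r:2·1+0->2  c:6

2,6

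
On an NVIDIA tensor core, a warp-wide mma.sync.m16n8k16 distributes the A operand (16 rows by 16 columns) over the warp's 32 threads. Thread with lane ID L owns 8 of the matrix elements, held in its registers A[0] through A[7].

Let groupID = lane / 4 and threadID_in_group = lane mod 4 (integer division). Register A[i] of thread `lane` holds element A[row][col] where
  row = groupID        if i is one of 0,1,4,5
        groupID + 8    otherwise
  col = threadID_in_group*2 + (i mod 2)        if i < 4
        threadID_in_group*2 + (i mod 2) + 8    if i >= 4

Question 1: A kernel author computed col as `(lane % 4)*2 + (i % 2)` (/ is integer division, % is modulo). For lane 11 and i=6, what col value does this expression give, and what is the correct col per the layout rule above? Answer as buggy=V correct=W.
`(lane % 4)*2 + (i % 2)`[11,6]->6
lane 11: g=2 (11/4), t=3 (11%4)
i=6: r=2+8=10, c=3*2+0+8=14
col: 6 vs 14

buggy=6 correct=14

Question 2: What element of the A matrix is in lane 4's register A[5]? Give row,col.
1,9

lane 4→4/4=1, 4 mod 4=0
i=5  r:1+0→1  c:2·0+1+8→9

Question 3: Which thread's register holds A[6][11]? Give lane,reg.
25,5

r=6⇒gr=6,Rb=0  c=11⇒Cb=1,th=1,odd=1
L=6*4+1=25  i=1*4+0*2+1=5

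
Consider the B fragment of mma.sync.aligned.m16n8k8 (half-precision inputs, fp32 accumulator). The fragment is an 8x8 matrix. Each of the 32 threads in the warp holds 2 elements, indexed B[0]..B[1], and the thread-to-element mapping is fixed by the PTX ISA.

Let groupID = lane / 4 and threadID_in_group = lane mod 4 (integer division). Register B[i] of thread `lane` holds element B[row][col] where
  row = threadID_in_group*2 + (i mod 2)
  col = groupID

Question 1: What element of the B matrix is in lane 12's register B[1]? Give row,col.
1,3

lane 12->12/4=3, 12 mod 4=0
i=1  r:2·0+1->1  c:3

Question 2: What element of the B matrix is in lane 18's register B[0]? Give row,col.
L=18⇒gr=18>>2=4, th=18&3=2
[0]⇒row 2·2+0=4  col gr=4

4,4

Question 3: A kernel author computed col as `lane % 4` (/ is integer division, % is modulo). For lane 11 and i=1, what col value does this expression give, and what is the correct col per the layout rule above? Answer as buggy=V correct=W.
`lane % 4`[11,1]=>3
lane 11=>11/4=2, 11 mod 4=3
i=1  r:2·3+1=>7  c:2
col: 3 vs 2

buggy=3 correct=2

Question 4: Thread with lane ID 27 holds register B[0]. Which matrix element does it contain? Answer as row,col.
lane 27->27/4=6, 27 mod 4=3
i=0  r:2·3+0->6  c:6

6,6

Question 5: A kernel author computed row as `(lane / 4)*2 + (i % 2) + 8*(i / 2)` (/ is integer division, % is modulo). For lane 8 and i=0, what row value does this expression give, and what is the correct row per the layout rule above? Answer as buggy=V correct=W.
`(lane / 4)*2 + (i % 2) + 8*(i / 2)`[8,0]->4
lane 8: gid=2 (8/4), tid=0 (8%4)
i=0: r=0*2+0=0, c=gid=2
row: 4 vs 0

buggy=4 correct=0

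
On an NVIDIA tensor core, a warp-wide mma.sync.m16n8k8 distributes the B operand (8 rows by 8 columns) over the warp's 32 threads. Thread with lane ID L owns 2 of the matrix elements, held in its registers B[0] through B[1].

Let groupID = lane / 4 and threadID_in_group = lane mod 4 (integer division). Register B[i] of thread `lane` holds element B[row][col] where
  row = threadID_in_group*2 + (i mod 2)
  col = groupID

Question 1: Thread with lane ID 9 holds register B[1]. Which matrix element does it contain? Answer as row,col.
3,2

lane 9: g=2 (9/4), t=1 (9%4)
i=1: r=1*2+1=3, c=g=2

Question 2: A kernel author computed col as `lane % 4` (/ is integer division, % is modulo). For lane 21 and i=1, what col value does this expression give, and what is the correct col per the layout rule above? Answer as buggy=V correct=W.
`lane % 4`[21,1]->1
21: g=5,t=1
[1] (1*2+1,5) = (3,5)
col: 1 vs 5

buggy=1 correct=5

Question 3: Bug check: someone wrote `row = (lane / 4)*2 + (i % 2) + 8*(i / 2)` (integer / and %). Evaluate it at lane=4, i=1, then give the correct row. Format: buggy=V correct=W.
buggy=3 correct=1

`(lane / 4)*2 + (i % 2) + 8*(i / 2)`[4,1]->3
L=4->g=4>>2=1, t=4&3=0
[1]->row 0·2+1=1  col g=1
row: 3 vs 1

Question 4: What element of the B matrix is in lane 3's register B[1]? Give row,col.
L=3->gid=3>>2=0, tid=3&3=3
[1]->row 3·2+1=7  col gid=0

7,0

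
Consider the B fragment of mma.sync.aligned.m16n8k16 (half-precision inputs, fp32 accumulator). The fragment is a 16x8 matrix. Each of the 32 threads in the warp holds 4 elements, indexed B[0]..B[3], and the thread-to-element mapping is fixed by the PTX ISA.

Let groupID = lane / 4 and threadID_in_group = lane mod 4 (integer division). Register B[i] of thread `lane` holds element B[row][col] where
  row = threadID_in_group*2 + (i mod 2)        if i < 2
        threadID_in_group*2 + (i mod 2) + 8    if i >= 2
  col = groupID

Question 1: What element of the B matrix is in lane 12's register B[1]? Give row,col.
1,3

lane 12: gid=3 (12/4), tid=0 (12%4)
i=1: r=0*2+1+0=1, c=gid=3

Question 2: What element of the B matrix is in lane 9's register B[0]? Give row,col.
2,2

9: g=2,t=1
[0] (1*2+0+0,2) = (2,2)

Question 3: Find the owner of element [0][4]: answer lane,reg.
16,0

c=4⇒gr=4  r=0⇒Rb=0,th=0,odd=0
L=4*4+0=16  i=0*2+0=0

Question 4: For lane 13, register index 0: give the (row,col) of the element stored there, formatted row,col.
2,3

13: gid=3,tid=1
[0] (1*2+0+0,3) = (2,3)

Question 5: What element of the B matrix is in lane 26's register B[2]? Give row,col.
12,6

lane 26: g=6 (26/4), t=2 (26%4)
i=2: r=2*2+0+8=12, c=g=6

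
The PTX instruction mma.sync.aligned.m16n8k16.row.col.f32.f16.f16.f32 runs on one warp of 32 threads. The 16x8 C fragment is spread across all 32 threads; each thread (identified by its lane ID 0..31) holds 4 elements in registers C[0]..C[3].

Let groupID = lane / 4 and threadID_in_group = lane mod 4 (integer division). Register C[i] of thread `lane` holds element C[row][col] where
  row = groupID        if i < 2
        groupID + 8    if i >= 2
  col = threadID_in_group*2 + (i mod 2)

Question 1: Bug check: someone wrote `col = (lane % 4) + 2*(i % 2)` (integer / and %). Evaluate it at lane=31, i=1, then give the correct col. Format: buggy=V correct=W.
buggy=5 correct=7

`(lane % 4) + 2*(i % 2)`[31,1]->5
31: gid=7,tid=3
[1] (7+0,3*2+1) = (7,7)
col: 5 vs 7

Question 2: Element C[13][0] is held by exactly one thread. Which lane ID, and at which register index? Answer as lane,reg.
r: 13->gid=5,r8=1  c: 0->tid=0,i&1=0
L=5*4+0=20  i=1*2+0=2

20,2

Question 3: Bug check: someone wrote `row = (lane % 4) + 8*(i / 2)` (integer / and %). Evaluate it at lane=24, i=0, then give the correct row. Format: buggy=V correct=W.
`(lane % 4) + 8*(i / 2)`[24,0]⇒0
lane 24⇒24/4=6, 24 mod 4=0
i=0  r:6+0⇒6  c:2·0+0⇒0
row: 0 vs 6

buggy=0 correct=6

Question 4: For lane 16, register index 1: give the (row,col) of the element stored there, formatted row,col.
4,1

L=16⇒gr=16>>2=4, th=16&3=0
[1]⇒row 4+0=4  col 0·2+1=1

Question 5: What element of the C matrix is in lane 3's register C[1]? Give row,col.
lane 3->3/4=0, 3 mod 4=3
i=1  r:0+0->0  c:2·3+1->7

0,7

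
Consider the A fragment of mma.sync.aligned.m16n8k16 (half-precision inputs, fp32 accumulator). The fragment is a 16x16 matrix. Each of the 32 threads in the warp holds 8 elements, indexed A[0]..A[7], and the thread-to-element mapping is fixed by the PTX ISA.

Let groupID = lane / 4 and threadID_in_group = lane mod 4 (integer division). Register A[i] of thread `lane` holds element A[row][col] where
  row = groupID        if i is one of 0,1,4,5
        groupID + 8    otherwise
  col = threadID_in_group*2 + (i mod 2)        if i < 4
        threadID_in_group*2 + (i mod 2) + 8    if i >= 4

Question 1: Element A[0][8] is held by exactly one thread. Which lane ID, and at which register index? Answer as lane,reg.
0,4

r=0⇒gr=0,Rb=0  c=8⇒Cb=1,th=0,odd=0
L=0*4+0=0  i=1*4+0*2+0=4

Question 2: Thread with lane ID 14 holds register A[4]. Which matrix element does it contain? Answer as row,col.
lane 14: G=3 (14/4), T=2 (14%4)
i=4: r=3+0=3, c=2*2+0+8=12

3,12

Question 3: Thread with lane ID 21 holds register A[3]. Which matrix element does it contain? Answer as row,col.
21: g=5,t=1
[3] (5+8,1*2+1+0) = (13,3)

13,3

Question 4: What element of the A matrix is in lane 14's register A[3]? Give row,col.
lane 14->14/4=3, 14 mod 4=2
i=3  r:3+8->11  c:2·2+1+0->5

11,5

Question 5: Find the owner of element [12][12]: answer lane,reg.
18,6

r=12->g=4,rb=1  c=12->cb=1,t=2,b0=0
L=4*4+2=18  i=1*4+1*2+0=6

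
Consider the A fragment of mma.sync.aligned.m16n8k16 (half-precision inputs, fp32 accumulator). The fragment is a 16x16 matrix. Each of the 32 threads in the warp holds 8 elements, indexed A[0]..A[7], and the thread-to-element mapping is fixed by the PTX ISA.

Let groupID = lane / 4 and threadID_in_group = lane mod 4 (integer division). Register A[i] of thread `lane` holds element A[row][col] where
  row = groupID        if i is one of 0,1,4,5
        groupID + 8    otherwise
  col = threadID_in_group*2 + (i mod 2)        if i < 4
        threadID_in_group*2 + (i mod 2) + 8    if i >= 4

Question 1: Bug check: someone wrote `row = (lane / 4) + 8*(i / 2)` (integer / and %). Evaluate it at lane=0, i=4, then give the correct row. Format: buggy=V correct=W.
buggy=16 correct=0

`(lane / 4) + 8*(i / 2)`[0,4]=>16
lane 0: grp=0 (0/4), tig=0 (0%4)
i=4: r=0+0=0, c=0*2+0+8=8
row: 16 vs 0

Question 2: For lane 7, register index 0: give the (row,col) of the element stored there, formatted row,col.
L=7=>grp=7>>2=1, tig=7&3=3
[0]=>row 1+0=1  col 3·2+0+0=6

1,6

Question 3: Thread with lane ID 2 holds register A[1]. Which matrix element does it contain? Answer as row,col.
2: grp=0,tig=2
[1] (0+0,2*2+1+0) = (0,5)

0,5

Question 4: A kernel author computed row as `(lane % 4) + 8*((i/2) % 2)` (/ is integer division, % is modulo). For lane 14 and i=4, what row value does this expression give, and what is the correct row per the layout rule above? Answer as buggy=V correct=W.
`(lane % 4) + 8*((i/2) % 2)`[14,4]->2
lane 14->14/4=3, 14 mod 4=2
i=4  r:3+0->3  c:2·2+0+8->12
row: 2 vs 3

buggy=2 correct=3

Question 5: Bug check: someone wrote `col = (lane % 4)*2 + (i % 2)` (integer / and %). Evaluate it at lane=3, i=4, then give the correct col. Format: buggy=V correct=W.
buggy=6 correct=14

`(lane % 4)*2 + (i % 2)`[3,4]⇒6
3: gr=0,th=3
[4] (0+0,3*2+0+8) = (0,14)
col: 6 vs 14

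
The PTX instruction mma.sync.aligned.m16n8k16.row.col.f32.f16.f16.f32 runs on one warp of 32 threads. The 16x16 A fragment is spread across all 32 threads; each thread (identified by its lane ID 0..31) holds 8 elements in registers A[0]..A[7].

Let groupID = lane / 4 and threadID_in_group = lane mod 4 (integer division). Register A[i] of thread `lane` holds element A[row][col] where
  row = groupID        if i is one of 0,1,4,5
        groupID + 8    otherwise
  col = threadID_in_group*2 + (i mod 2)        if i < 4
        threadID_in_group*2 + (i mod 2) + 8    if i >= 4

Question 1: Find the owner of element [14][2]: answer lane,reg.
25,2

r=14→G=6,rhi=1  c=2→chi=0,T=1,p=0
L=6*4+1=25  i=0*4+1*2+0=2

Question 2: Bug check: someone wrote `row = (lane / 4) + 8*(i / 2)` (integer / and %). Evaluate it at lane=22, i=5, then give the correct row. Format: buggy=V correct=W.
buggy=21 correct=5

`(lane / 4) + 8*(i / 2)`[22,5]→21
L=22→G=22>>2=5, T=22&3=2
[5]→row 5+0=5  col 2·2+1+8=13
row: 21 vs 5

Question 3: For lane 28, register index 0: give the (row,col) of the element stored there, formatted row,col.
7,0

28: gid=7,tid=0
[0] (7+0,0*2+0+0) = (7,0)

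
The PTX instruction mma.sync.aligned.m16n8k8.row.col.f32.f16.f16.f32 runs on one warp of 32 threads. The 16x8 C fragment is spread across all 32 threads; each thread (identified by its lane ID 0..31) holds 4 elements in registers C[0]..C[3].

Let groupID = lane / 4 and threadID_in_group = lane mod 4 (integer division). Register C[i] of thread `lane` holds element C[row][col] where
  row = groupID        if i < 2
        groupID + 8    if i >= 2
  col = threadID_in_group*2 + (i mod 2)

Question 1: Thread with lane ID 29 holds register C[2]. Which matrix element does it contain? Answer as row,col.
lane 29: gid=7 (29/4), tid=1 (29%4)
i=2: r=7+8=15, c=1*2+0=2

15,2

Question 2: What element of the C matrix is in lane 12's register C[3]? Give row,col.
11,1

L=12->gid=12>>2=3, tid=12&3=0
[3]->row 3+8=11  col 0·2+1=1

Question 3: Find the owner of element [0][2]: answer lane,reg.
r:0=>grp=0,rB=0  c:2=>tig=1,lo=0
L=0*4+1=1  i=0*2+0=0

1,0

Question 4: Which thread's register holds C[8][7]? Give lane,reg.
3,3

r=8⇒gr=0,Rb=1  c=7⇒th=3,odd=1
L=0*4+3=3  i=1*2+1=3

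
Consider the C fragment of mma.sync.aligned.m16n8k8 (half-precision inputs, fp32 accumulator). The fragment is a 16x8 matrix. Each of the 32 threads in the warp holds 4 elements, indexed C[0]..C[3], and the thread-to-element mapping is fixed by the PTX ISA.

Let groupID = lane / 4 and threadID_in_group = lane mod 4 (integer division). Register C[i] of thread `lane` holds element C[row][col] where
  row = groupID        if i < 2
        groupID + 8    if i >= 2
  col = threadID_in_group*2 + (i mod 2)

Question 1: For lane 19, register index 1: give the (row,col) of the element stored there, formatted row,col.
lane 19: g=4 (19/4), t=3 (19%4)
i=1: r=4+0=4, c=3*2+1=7

4,7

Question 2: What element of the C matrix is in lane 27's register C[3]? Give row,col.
lane 27: grp=6 (27/4), tig=3 (27%4)
i=3: r=6+8=14, c=3*2+1=7

14,7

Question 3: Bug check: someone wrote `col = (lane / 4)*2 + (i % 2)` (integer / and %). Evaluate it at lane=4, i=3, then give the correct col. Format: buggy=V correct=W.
`(lane / 4)*2 + (i % 2)`[4,3]->3
4: g=1,t=0
[3] (1+8,0*2+1) = (9,1)
col: 3 vs 1

buggy=3 correct=1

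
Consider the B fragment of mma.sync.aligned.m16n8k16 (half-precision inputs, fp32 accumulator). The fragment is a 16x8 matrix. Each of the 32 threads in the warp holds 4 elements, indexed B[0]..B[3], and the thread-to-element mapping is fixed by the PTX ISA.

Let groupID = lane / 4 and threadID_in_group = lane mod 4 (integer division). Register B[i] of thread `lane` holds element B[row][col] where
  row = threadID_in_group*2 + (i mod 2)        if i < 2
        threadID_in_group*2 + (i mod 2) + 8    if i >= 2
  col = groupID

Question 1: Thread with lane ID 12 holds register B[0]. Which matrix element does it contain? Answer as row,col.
lane 12→12/4=3, 12 mod 4=0
i=0  r:2·0+0+0→0  c:3

0,3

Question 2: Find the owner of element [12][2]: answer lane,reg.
c: 2->gid=2  r: 12->r8=1,tid=2,i&1=0
L=2*4+2=10  i=1*2+0=2

10,2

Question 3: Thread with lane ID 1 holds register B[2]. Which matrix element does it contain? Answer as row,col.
1: G=0,T=1
[2] (1*2+0+8,0) = (10,0)

10,0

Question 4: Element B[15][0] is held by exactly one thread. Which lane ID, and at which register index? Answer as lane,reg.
3,3

c=0->g=0  r=15->rb=1,t=3,b0=1
L=0*4+3=3  i=1*2+1=3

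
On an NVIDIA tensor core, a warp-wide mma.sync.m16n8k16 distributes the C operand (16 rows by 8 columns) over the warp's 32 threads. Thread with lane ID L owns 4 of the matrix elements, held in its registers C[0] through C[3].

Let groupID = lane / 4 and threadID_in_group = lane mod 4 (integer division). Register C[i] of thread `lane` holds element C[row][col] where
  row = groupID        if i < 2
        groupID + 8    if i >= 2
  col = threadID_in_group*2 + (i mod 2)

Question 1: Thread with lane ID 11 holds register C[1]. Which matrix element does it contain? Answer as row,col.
lane 11->11/4=2, 11 mod 4=3
i=1  r:2+0->2  c:2·3+1->7

2,7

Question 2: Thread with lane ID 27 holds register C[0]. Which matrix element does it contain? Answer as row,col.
6,6

lane 27: G=6 (27/4), T=3 (27%4)
i=0: r=6+0=6, c=3*2+0=6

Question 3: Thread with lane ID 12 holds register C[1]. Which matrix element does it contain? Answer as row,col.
3,1

lane 12: g=3 (12/4), t=0 (12%4)
i=1: r=3+0=3, c=0*2+1=1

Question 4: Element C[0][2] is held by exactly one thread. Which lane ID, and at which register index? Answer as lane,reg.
r=0→G=0,rhi=0  c=2→T=1,p=0
L=0*4+1=1  i=0*2+0=0

1,0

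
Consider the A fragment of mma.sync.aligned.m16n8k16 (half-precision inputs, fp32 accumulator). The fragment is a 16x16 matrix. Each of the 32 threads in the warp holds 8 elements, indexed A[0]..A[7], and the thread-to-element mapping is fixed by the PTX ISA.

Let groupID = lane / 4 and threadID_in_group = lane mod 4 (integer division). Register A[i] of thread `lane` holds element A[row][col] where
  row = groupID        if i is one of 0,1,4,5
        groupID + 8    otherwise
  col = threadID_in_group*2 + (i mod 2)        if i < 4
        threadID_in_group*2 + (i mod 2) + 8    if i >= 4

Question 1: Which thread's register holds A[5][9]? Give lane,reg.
r=5⇒gr=5,Rb=0  c=9⇒Cb=1,th=0,odd=1
L=5*4+0=20  i=1*4+0*2+1=5

20,5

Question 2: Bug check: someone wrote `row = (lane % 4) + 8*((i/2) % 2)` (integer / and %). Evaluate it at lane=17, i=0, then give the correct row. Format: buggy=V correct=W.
buggy=1 correct=4

`(lane % 4) + 8*((i/2) % 2)`[17,0]->1
lane 17->17/4=4, 17 mod 4=1
i=0  r:4+0->4  c:2·1+0+0->2
row: 1 vs 4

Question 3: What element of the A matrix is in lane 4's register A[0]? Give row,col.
lane 4->4/4=1, 4 mod 4=0
i=0  r:1+0->1  c:2·0+0+0->0

1,0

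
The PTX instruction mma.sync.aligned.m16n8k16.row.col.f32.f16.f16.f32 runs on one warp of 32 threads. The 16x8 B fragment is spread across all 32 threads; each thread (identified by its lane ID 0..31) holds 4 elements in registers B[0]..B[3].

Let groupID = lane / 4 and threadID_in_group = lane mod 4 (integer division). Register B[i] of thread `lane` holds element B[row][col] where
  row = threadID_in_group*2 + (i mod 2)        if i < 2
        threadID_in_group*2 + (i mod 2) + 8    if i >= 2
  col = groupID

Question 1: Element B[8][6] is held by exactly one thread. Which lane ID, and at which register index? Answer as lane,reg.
24,2

c=6->g=6  r=8->rb=1,t=0,b0=0
L=6*4+0=24  i=1*2+0=2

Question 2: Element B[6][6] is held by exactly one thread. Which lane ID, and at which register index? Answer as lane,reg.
c=6⇒gr=6  r=6⇒Rb=0,th=3,odd=0
L=6*4+3=27  i=0*2+0=0

27,0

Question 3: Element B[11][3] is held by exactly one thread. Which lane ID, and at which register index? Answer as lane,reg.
c=3→G=3  r=11→rhi=1,T=1,p=1
L=3*4+1=13  i=1*2+1=3

13,3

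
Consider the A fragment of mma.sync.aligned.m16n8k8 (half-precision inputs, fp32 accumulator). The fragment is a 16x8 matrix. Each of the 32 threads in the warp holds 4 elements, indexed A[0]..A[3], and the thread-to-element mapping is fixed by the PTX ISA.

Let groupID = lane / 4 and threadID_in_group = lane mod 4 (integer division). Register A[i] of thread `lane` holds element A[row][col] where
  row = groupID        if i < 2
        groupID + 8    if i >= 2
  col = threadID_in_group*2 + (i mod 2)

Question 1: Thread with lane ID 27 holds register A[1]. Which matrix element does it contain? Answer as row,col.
lane 27⇒27/4=6, 27 mod 4=3
i=1  r:6+0⇒6  c:2·3+1⇒7

6,7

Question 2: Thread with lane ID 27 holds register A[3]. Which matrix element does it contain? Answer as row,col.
L=27=>grp=27>>2=6, tig=27&3=3
[3]=>row 6+8=14  col 3·2+1=7

14,7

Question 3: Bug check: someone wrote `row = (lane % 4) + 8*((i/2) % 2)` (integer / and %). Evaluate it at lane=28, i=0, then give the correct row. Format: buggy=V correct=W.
`(lane % 4) + 8*((i/2) % 2)`[28,0]->0
L=28->g=28>>2=7, t=28&3=0
[0]->row 7+0=7  col 0·2+0=0
row: 0 vs 7

buggy=0 correct=7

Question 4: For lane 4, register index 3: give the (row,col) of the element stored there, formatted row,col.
9,1

lane 4: G=1 (4/4), T=0 (4%4)
i=3: r=1+8=9, c=0*2+1=1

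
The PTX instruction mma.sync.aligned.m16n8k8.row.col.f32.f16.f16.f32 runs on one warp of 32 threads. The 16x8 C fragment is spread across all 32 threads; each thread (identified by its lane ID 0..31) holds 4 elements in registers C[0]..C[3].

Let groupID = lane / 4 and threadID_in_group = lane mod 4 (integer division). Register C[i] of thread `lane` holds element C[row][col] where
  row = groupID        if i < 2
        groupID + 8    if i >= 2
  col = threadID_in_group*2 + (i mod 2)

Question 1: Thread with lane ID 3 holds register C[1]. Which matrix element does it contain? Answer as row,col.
lane 3->3/4=0, 3 mod 4=3
i=1  r:0+0->0  c:2·3+1->7

0,7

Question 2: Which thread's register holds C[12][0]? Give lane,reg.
16,2

r=12→G=4,rhi=1  c=0→T=0,p=0
L=4*4+0=16  i=1*2+0=2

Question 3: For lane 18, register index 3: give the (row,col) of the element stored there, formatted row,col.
12,5

lane 18: grp=4 (18/4), tig=2 (18%4)
i=3: r=4+8=12, c=2*2+1=5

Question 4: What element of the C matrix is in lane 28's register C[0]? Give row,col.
lane 28⇒28/4=7, 28 mod 4=0
i=0  r:7+0⇒7  c:2·0+0⇒0

7,0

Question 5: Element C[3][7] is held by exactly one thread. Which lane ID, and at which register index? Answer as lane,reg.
r:3=>grp=3,rB=0  c:7=>tig=3,lo=1
L=3*4+3=15  i=0*2+1=1

15,1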